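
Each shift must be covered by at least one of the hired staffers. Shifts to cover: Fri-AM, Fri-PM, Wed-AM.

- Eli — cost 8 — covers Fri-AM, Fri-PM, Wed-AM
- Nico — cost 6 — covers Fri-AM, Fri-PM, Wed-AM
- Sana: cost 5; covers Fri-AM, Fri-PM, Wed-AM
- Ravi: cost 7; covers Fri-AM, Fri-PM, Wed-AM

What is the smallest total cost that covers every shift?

5

This is a weighted set-cover instance.
Sana alone covers Fri-AM, Fri-PM, Wed-AM — every shift.
Total cost: 5.
No cover costs less than 5.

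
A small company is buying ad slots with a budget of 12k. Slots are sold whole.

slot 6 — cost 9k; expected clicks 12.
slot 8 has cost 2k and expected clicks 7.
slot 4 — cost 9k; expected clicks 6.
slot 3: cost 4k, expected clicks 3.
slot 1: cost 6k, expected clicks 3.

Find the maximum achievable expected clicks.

19

Take slot 6 and slot 8: cost 9 + 2 = 11 ≤ 12, expected clicks 12 + 7 = 19.
No other feasible combination does better.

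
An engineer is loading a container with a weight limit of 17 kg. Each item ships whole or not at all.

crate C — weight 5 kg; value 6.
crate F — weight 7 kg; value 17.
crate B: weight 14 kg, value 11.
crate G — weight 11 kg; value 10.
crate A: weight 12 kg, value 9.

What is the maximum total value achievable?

23

Treat it as a binary knapsack problem.
crate F: weight 7 ≤ 17, value 17.
crate C + crate F: weight 5 + 7 = 12 ≤ 17, value 6 + 17 = 23.
crate C + crate G: weight 5 + 11 = 16 ≤ 17, value 6 + 10 = 16.
Best is crate C and crate F with total value 23.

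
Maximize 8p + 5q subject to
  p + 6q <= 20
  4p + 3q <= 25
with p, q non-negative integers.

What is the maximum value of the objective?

48

(p,q)=(6,0) is feasible, giving 48.
(p,q)=(5,1) is feasible, giving 45.
(p,q)=(5,0) is feasible, giving 40.
Maximum is 48 at (p,q)=(6,0).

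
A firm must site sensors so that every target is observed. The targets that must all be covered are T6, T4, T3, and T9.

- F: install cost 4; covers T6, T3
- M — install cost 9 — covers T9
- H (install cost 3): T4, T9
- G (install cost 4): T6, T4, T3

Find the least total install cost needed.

Choose F and H: together they cover T6, T4, T3, T9 — every target.
Total install cost: 4 + 3 = 7.

7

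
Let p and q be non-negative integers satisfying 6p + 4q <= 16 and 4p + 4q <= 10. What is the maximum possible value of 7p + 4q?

Relaxing integrality, the LP optimum is 17.50 at (p,q) = (2.5, 0), which is not an integer point.
(p,q)=(2,0): 6·2+4·0=12≤16, 4·2+4·0=8≤10, objective 14.
(p,q)=(1,1): 6·1+4·1=10≤16, 4·1+4·1=8≤10, objective 11.
No feasible integer point exceeds 14.

14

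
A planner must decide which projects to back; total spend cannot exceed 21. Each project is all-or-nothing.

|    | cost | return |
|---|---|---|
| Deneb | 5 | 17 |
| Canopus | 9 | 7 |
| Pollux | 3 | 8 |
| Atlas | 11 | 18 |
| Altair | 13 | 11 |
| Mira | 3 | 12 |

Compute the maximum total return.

47

Take Deneb, Atlas, and Mira: cost 5 + 11 + 3 = 19 ≤ 21, return 17 + 18 + 12 = 47.
No other feasible combination does better.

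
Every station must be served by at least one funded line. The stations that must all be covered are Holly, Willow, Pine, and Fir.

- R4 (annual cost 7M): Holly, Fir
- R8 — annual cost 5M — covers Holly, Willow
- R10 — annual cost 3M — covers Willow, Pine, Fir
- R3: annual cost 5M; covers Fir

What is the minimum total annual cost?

8

This is an integer covering problem.
Choose R8 and R10: together they cover Holly, Willow, Pine, Fir — every station.
Total annual cost: 5 + 3 = 8.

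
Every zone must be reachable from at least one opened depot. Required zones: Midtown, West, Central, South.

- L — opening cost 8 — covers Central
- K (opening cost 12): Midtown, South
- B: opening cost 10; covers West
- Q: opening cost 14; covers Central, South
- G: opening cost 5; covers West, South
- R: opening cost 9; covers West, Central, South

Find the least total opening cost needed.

Choose K and R: together they cover Midtown, West, Central, South — every zone.
Total opening cost: 12 + 9 = 21.

21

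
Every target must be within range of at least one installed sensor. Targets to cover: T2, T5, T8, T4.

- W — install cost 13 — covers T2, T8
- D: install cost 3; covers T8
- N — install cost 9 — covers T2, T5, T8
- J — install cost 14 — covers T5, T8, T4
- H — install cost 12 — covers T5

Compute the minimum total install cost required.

23

This is an integer covering problem.
The greedy cost-per-new-target heuristic would pick D, N, and J for 26, but a cheaper cover exists.
Choose N and J: together they cover T2, T5, T8, T4 — every target.
Total install cost: 9 + 14 = 23.
No cover costs less than 23.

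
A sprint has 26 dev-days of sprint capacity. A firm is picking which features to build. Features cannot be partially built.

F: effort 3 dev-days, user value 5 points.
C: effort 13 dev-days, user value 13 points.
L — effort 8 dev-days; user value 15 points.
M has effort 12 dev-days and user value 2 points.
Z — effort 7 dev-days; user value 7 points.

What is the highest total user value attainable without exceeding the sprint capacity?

33

Allowing fractional choices, the relaxed optimum would be about 35.0, but features are indivisible.
C + L: effort 13 + 8 = 21 ≤ 26, user value 13 + 15 = 28.
F + L + Z: effort 3 + 8 + 7 = 18 ≤ 26, user value 5 + 15 + 7 = 27.
F + C + L: effort 3 + 13 + 8 = 24 ≤ 26, user value 5 + 13 + 15 = 33.
Best is F, C, and L with total user value 33.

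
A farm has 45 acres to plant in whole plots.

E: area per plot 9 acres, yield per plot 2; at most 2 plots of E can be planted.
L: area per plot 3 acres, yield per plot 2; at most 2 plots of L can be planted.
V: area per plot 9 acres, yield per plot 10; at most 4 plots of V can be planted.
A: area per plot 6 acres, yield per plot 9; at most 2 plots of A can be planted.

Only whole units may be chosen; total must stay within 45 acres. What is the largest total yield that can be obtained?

52

This is a bounded integer knapsack.
A has the best ratio (9/6); taking only A gives at most 2×9 = 18 (stopped by the supply cap of 2).
Mixing does better — 2×L, 3×V, and 2×A: area 45 ≤ 45, yield 2·2 + 3·10 + 2·9 = 52.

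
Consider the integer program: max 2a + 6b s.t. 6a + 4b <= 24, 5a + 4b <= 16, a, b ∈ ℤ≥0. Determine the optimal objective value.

24

(a,b)=(0,4): 6·0+4·4=16≤24, 5·0+4·4=16≤16, objective 24.
(a,b)=(0,3): 6·0+4·3=12≤24, 5·0+4·3=12≤16, objective 18.
No feasible integer point exceeds 24.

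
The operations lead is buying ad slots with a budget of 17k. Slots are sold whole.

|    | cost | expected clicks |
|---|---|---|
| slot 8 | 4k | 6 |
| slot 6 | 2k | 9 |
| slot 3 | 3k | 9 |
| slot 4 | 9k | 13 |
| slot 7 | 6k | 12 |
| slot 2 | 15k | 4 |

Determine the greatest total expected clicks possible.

36

This is an integer program with binary decision variables.
slot 8 + slot 6 + slot 3 + slot 7: cost 4 + 2 + 3 + 6 = 15 ≤ 17, expected clicks 6 + 9 + 9 + 12 = 36.
slot 6 + slot 4 + slot 7: cost 2 + 9 + 6 = 17 ≤ 17, expected clicks 9 + 13 + 12 = 34.
Best is slot 8, slot 6, slot 3, and slot 7 with total expected clicks 36.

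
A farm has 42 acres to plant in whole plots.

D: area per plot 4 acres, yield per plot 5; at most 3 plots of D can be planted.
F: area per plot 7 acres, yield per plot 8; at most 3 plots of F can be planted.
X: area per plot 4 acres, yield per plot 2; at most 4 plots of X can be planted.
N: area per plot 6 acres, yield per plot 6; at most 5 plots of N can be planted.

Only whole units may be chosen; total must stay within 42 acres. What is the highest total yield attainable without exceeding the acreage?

Take 2×D, 3×F, and 2×N: area 41 ≤ 42, yield 2·5 + 3·8 + 2·6 = 46.
No other integer combination yields more.

46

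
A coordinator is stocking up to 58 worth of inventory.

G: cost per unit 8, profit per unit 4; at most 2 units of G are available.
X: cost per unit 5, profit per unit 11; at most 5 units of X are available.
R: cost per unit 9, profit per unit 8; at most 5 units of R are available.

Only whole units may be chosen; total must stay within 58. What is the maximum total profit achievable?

This is a bounded integer knapsack.
5×X and 3×R: cost 52 ≤ 58, profit 5·11 + 3·8 = 79.
4×X and 4×R: cost 56 ≤ 58, profit 4·11 + 4·8 = 76.
Best is 79.

79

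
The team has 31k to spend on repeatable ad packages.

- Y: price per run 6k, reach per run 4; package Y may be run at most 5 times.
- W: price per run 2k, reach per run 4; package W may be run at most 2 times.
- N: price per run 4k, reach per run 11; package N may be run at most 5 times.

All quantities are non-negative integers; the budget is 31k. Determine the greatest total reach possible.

67

N has the best ratio (11/4); taking only N gives at most 5×11 = 55 (stopped by the supply cap of 5).
Mixing does better — 1×Y, 2×W, and 5×N: price 30 ≤ 31, reach 1·4 + 2·4 + 5·11 = 67.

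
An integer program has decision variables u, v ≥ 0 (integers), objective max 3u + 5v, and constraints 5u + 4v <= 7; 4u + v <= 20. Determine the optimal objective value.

(u,v)=(0,1): 5·0+4·1=4≤7, 4·0+1·1=1≤20, objective 5.
(u,v)=(1,0): 5·1+4·0=5≤7, 4·1+1·0=4≤20, objective 3.
(u,v)=(0,0): 5·0+4·0=0≤7, 4·0+1·0=0≤20, objective 0.
The best lattice point is (0,1), giving 5.

5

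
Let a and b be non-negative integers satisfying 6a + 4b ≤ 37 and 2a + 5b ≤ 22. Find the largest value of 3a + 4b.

21

Relaxing integrality, the LP optimum is 23.77 at (a,b) = (4.41, 2.64), which is not an integer point.
(a,b)=(3,3): 6·3+4·3=30≤37, 2·3+5·3=21≤22, objective 21.
(a,b)=(4,2): 6·4+4·2=32≤37, 2·4+5·2=18≤22, objective 20.
No feasible integer point exceeds 21.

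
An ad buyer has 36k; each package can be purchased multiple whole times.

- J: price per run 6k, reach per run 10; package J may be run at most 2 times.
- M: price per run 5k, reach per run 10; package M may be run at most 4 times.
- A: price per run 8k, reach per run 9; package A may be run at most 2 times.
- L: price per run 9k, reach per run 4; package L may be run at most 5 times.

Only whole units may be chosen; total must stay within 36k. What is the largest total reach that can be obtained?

1×J, 4×M, and 1×A: price 34 ≤ 36, reach 1·10 + 4·10 + 1·9 = 59.
2×J and 4×M: price 32 ≤ 36, reach 2·10 + 4·10 = 60.
Best is 60.

60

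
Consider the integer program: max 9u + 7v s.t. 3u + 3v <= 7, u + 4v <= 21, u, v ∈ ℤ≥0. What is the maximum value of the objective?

18

(u,v)=(2,0) is feasible, giving 18.
(u,v)=(1,1) is feasible, giving 16.
(u,v)=(1,0) is feasible, giving 9.
Maximum is 18 at (u,v)=(2,0).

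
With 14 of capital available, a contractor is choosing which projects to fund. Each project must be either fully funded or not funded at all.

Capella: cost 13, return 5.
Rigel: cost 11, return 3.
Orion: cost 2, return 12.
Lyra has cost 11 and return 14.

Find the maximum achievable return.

26

Rigel + Orion: cost 11 + 2 = 13 ≤ 14, return 3 + 12 = 15.
Lyra: cost 11 ≤ 14, return 14.
Orion + Lyra: cost 2 + 11 = 13 ≤ 14, return 12 + 14 = 26.
Best is Orion and Lyra with total return 26.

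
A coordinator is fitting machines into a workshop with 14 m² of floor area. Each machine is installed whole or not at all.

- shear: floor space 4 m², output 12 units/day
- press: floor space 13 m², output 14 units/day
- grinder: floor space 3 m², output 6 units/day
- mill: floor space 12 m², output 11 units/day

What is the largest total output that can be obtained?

Allowing fractional choices, the relaxed optimum would be about 25.5, but machines are indivisible.
shear: floor space 4 ≤ 14, output 12.
press: floor space 13 ≤ 14, output 14.
shear + grinder: floor space 4 + 3 = 7 ≤ 14, output 12 + 6 = 18.
Best is shear and grinder with total output 18.

18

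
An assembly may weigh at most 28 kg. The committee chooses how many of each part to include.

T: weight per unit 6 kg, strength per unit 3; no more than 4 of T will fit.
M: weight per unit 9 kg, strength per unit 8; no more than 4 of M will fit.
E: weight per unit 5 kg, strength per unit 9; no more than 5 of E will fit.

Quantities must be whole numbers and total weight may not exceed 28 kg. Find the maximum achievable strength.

Take 5×E: weight 25 ≤ 28, strength 5·9 = 45.
E has the best ratio (9/5) and is taken to its limit of 5; remaining capacity is filled optimally with the others.

45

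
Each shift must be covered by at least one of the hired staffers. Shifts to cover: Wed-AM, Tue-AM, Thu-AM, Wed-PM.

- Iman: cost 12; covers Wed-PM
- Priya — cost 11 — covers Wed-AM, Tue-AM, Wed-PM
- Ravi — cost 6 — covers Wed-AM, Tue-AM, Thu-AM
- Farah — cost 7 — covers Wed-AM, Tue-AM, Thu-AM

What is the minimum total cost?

This is an integer covering problem.
Choose Priya and Ravi: together they cover Wed-AM, Tue-AM, Thu-AM, Wed-PM — every shift.
Total cost: 11 + 6 = 17.
No cover costs less than 17.

17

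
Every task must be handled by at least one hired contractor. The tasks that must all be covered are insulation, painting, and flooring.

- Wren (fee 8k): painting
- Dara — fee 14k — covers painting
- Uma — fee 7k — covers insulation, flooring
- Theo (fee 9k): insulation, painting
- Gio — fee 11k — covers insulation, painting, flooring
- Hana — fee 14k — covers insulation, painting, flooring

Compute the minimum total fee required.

11

The greedy cost-per-new-task heuristic would pick Uma and Wren for 15, but a cheaper cover exists.
Gio alone covers insulation, painting, flooring — every task.
Total fee: 11.
No cover costs less than 11.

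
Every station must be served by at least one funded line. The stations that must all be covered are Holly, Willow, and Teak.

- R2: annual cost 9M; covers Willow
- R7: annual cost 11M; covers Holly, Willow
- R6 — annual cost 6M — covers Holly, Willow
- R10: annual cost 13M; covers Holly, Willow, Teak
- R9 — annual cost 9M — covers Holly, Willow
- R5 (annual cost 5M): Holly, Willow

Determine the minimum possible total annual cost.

13

This is an integer covering problem.
R10 alone covers Holly, Willow, Teak — every station.
Total annual cost: 13.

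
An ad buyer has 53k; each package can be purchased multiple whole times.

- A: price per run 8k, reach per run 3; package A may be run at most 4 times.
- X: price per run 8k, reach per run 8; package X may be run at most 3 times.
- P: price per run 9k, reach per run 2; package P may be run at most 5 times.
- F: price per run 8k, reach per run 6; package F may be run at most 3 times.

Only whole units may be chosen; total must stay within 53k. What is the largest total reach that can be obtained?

42

X has the best ratio (8/8); taking only X gives at most 3×8 = 24 (stopped by the supply cap of 3).
Mixing does better — 3×X and 3×F: price 48 ≤ 53, reach 3·8 + 3·6 = 42.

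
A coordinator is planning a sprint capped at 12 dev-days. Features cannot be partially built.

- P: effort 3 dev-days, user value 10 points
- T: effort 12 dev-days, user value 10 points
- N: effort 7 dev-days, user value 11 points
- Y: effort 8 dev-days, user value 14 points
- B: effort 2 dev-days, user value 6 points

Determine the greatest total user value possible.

This is a 0-1 knapsack instance.
Allowing fractional choices, the relaxed optimum would be about 28.2, but features are indivisible.
P + N: effort 3 + 7 = 10 ≤ 12, user value 10 + 11 = 21.
P + Y: effort 3 + 8 = 11 ≤ 12, user value 10 + 14 = 24.
P + N + B: effort 3 + 7 + 2 = 12 ≤ 12, user value 10 + 11 + 6 = 27.
Best is P, N, and B with total user value 27.

27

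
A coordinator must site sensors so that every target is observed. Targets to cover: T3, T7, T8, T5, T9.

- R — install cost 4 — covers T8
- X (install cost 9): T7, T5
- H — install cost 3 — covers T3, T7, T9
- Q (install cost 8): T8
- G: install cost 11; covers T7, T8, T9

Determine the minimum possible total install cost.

Choose R, X, and H: together they cover T3, T7, T8, T5, T9 — every target.
Total install cost: 4 + 9 + 3 = 16.

16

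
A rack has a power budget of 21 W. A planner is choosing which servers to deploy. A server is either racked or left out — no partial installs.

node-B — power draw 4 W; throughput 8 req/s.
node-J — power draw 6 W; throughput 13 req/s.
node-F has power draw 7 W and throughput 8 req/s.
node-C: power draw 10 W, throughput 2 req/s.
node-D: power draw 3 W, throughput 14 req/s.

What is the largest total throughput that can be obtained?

This is a 0-1 knapsack instance.
Allowing fractional choices, the relaxed optimum would be about 43.2, but servers are indivisible.
node-B + node-J + node-D: power draw 4 + 6 + 3 = 13 ≤ 21, throughput 8 + 13 + 14 = 35.
node-J + node-F + node-D: power draw 6 + 7 + 3 = 16 ≤ 21, throughput 13 + 8 + 14 = 35.
node-B + node-J + node-F + node-D: power draw 4 + 6 + 7 + 3 = 20 ≤ 21, throughput 8 + 13 + 8 + 14 = 43.
Best is node-B, node-J, node-F, and node-D with total throughput 43.

43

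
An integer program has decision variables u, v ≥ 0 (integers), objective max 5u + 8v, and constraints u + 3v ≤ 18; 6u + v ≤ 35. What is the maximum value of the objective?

The continuous relaxation peaks at (5.12, 4.29) with value 59.94; rounding to a feasible lattice point costs some objective.
(u,v)=(5,4): 1·5+3·4=17≤18, 6·5+1·4=34≤35, objective 57.
(u,v)=(4,4): 1·4+3·4=16≤18, 6·4+1·4=28≤35, objective 52.
(u,v)=(5,3): 1·5+3·3=14≤18, 6·5+1·3=33≤35, objective 49.
No feasible integer point exceeds 57.

57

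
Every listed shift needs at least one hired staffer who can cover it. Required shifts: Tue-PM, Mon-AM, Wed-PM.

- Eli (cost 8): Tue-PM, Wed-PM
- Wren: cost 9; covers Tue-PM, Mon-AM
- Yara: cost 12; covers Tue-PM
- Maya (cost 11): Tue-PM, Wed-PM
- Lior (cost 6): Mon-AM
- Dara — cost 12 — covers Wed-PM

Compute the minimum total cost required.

14

Choose Eli and Lior: together they cover Tue-PM, Mon-AM, Wed-PM — every shift.
Total cost: 8 + 6 = 14.
No cover costs less than 14.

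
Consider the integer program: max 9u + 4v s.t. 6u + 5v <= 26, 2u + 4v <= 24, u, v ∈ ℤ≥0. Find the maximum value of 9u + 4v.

36

(u,v)=(4,0) is feasible, giving 36.
(u,v)=(3,1) is feasible, giving 31.
(u,v)=(3,0) is feasible, giving 27.
Maximum is 36 at (u,v)=(4,0).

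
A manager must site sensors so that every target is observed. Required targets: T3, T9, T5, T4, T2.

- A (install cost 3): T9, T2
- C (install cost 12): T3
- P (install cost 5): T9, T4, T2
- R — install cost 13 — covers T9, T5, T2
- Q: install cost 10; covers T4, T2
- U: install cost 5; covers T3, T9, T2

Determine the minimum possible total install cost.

The greedy cost-per-new-target heuristic would pick A, P, U, and R for 26, but a cheaper cover exists.
Choose P, R, and U: together they cover T3, T9, T5, T4, T2 — every target.
Total install cost: 5 + 13 + 5 = 23.
No cover costs less than 23.

23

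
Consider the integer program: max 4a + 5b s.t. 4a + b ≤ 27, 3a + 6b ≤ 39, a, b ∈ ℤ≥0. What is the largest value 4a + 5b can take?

40

The continuous relaxation peaks at (5.86, 3.57) with value 41.29; rounding to a feasible lattice point costs some objective.
(a,b)=(5,4): 4·5+1·4=24≤27, 3·5+6·4=39≤39, objective 40.
(a,b)=(6,3): 4·6+1·3=27≤27, 3·6+6·3=36≤39, objective 39.
(a,b)=(4,4): 4·4+1·4=20≤27, 3·4+6·4=36≤39, objective 36.
The best lattice point is (5,4), giving 40.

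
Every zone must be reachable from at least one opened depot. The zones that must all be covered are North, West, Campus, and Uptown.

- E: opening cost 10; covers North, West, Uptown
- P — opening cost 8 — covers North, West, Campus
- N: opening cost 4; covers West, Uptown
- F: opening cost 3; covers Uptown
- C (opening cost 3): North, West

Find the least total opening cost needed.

The greedy cost-per-new-zone heuristic would pick C, F, and P for 14, but a cheaper cover exists.
Choose P and F: together they cover North, West, Campus, Uptown — every zone.
Total opening cost: 8 + 3 = 11.
No cover costs less than 11.

11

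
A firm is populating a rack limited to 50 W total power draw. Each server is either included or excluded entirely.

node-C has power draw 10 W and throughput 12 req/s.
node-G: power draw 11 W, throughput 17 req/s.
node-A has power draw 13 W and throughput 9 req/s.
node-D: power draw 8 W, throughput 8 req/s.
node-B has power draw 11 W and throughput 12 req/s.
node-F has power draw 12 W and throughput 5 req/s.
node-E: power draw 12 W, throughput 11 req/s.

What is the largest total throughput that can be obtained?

Allowing fractional choices, the relaxed optimum would be about 58.2, but servers are indivisible.
node-C + node-G + node-A + node-B: power draw 10 + 11 + 13 + 11 = 45 ≤ 50, throughput 12 + 17 + 9 + 12 = 50.
node-C + node-G + node-D + node-B: power draw 10 + 11 + 8 + 11 = 40 ≤ 50, throughput 12 + 17 + 8 + 12 = 49.
node-C + node-G + node-B + node-E: power draw 10 + 11 + 11 + 12 = 44 ≤ 50, throughput 12 + 17 + 12 + 11 = 52.
Best is node-C, node-G, node-B, and node-E with total throughput 52.

52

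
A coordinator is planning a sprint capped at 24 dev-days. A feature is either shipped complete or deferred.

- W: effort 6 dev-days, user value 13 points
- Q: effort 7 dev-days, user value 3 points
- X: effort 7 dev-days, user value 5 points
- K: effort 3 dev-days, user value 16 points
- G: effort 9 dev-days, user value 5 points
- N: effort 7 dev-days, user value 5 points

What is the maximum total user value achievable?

W + Q + K + N: effort 6 + 7 + 3 + 7 = 23 ≤ 24, user value 13 + 3 + 16 + 5 = 37.
W + X + K + N: effort 6 + 7 + 3 + 7 = 23 ≤ 24, user value 13 + 5 + 16 + 5 = 39.
W + Q + X + K: effort 6 + 7 + 7 + 3 = 23 ≤ 24, user value 13 + 3 + 5 + 16 = 37.
Best is W, X, K, and N with total user value 39.

39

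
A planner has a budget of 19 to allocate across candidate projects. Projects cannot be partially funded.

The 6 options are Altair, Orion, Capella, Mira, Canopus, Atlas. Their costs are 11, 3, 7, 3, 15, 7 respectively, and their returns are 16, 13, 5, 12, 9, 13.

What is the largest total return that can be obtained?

41

Allowing fractional choices, the relaxed optimum would be about 46.7, but projects are indivisible.
Orion + Mira + Atlas: cost 3 + 3 + 7 = 13 ≤ 19, return 13 + 12 + 13 = 38.
Altair + Orion + Mira: cost 11 + 3 + 3 = 17 ≤ 19, return 16 + 13 + 12 = 41.
Best is Altair, Orion, and Mira with total return 41.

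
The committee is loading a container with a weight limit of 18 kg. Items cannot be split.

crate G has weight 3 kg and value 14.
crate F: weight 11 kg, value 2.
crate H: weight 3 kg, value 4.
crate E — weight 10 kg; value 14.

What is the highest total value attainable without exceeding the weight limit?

Allowing fractional choices, the relaxed optimum would be about 32.4, but items are indivisible.
crate G + crate H + crate E: weight 3 + 3 + 10 = 16 ≤ 18, value 14 + 4 + 14 = 32.
crate G + crate E: weight 3 + 10 = 13 ≤ 18, value 14 + 14 = 28.
Best is crate G, crate H, and crate E with total value 32.

32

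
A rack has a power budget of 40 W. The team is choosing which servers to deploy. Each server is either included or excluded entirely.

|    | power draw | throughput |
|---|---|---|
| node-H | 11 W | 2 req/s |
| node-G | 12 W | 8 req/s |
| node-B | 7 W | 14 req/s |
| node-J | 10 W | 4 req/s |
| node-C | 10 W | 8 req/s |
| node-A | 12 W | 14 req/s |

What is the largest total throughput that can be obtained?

Allowing fractional choices, the relaxed optimum would be about 43.3, but servers are indivisible.
node-H + node-B + node-C + node-A: power draw 11 + 7 + 10 + 12 = 40 ≤ 40, throughput 2 + 14 + 8 + 14 = 38.
node-B + node-C + node-A: power draw 7 + 10 + 12 = 29 ≤ 40, throughput 14 + 8 + 14 = 36.
node-B + node-J + node-C + node-A: power draw 7 + 10 + 10 + 12 = 39 ≤ 40, throughput 14 + 4 + 8 + 14 = 40.
Best is node-B, node-J, node-C, and node-A with total throughput 40.

40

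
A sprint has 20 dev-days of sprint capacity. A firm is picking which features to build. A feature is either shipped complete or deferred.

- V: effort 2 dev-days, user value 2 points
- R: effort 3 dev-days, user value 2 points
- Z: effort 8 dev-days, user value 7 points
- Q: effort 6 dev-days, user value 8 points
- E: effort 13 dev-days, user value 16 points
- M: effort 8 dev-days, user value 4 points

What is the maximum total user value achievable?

24

Allowing fractional choices, the relaxed optimum would be about 25.0, but features are indivisible.
V + R + E: effort 2 + 3 + 13 = 18 ≤ 20, user value 2 + 2 + 16 = 20.
Q + E: effort 6 + 13 = 19 ≤ 20, user value 8 + 16 = 24.
Best is Q and E with total user value 24.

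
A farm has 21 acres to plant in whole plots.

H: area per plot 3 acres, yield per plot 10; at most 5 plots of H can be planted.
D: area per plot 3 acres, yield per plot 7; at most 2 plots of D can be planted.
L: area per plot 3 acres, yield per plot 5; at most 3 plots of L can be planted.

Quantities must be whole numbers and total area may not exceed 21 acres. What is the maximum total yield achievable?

64

Take 5×H and 2×D: area 21 ≤ 21, yield 5·10 + 2·7 = 64.
H has the best ratio (10/3) and is taken to its limit of 5; remaining capacity is filled optimally with the others.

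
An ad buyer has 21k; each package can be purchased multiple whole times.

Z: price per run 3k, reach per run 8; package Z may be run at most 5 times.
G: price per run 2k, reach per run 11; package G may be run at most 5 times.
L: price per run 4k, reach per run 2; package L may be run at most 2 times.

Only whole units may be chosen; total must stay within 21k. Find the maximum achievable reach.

79

3×Z and 5×G: price 19 ≤ 21, reach 3·8 + 5·11 = 79.
4×Z and 4×G: price 20 ≤ 21, reach 4·8 + 4·11 = 76.
Best is 79.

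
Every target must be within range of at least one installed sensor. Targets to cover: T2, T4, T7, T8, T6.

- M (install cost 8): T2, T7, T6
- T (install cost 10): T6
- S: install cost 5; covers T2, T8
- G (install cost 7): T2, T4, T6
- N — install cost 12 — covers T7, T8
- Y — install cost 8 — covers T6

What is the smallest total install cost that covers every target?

19

This is a weighted set-cover instance.
The greedy cost-per-new-target heuristic would pick G, S, and M for 20, but a cheaper cover exists.
Choose G and N: together they cover T2, T4, T7, T8, T6 — every target.
Total install cost: 7 + 12 = 19.
No cover costs less than 19.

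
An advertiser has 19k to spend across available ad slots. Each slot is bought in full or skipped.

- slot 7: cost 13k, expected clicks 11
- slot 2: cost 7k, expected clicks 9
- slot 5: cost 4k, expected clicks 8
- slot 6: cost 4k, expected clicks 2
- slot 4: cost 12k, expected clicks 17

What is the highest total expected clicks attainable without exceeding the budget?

Take slot 2 and slot 4: cost 7 + 12 = 19 ≤ 19, expected clicks 9 + 17 = 26.
No other feasible combination does better.

26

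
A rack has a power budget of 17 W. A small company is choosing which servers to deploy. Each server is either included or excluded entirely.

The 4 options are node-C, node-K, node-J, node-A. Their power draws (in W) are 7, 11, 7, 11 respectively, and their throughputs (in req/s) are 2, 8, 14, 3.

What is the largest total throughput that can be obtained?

Take node-C and node-J: power draw 7 + 7 = 14 ≤ 17, throughput 2 + 14 = 16.
No other feasible combination does better.

16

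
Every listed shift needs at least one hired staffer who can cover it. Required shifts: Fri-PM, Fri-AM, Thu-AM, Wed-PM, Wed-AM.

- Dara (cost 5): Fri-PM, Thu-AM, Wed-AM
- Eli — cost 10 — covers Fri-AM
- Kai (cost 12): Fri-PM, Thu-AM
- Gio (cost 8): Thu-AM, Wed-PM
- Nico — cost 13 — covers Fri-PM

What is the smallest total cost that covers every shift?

This is an integer covering problem.
Choose Dara, Eli, and Gio: together they cover Fri-PM, Fri-AM, Thu-AM, Wed-PM, Wed-AM — every shift.
Total cost: 5 + 10 + 8 = 23.
No cover costs less than 23.

23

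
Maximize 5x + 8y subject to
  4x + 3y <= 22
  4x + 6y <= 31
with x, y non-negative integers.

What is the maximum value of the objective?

40

Relaxing integrality, the LP optimum is 41.33 at (x,y) = (0, 5.17), which is not an integer point.
(x,y)=(0,5): 4·0+3·5=15≤22, 4·0+6·5=30≤31, objective 40.
(x,y)=(1,4): 4·1+3·4=16≤22, 4·1+6·4=28≤31, objective 37.
(x,y)=(0,4): 4·0+3·4=12≤22, 4·0+6·4=24≤31, objective 32.
No feasible integer point exceeds 40.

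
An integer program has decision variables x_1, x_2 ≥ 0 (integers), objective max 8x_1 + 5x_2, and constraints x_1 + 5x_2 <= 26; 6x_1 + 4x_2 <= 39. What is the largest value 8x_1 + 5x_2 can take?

(x_1,x_2)=(5,2): 1·5+5·2=15≤26, 6·5+4·2=38≤39, objective 50.
(x_1,x_2)=(6,0): 1·6+5·0=6≤26, 6·6+4·0=36≤39, objective 48.
(x_1,x_2)=(4,3): 1·4+5·3=19≤26, 6·4+4·3=36≤39, objective 47.
Maximum is 50 at (x_1,x_2)=(5,2).

50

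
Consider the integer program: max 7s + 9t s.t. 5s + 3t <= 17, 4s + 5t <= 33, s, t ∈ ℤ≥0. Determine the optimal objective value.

45

Relaxing integrality, the LP optimum is 51.00 at (s,t) = (0, 5.67), which is not an integer point.
(s,t)=(0,5): 5·0+3·5=15≤17, 4·0+5·5=25≤33, objective 45.
(s,t)=(1,4): 5·1+3·4=17≤17, 4·1+5·4=24≤33, objective 43.
(s,t)=(0,4): 5·0+3·4=12≤17, 4·0+5·4=20≤33, objective 36.
Maximum is 45 at (s,t)=(0,5).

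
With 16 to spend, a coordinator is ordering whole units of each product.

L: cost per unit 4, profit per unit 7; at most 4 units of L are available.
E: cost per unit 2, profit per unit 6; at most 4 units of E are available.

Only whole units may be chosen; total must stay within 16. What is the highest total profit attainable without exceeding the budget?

Take 2×L and 4×E: cost 16 ≤ 16, profit 2·7 + 4·6 = 38.
E has the best ratio (6/2) and is taken to its limit of 4; remaining capacity is filled optimally with the others.

38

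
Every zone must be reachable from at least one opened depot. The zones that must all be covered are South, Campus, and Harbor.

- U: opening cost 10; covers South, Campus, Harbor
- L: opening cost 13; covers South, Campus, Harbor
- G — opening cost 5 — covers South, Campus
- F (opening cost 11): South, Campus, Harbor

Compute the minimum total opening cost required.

10

The greedy cost-per-new-zone heuristic would pick G and U for 15, but a cheaper cover exists.
U alone covers South, Campus, Harbor — every zone.
Total opening cost: 10.
No cover costs less than 10.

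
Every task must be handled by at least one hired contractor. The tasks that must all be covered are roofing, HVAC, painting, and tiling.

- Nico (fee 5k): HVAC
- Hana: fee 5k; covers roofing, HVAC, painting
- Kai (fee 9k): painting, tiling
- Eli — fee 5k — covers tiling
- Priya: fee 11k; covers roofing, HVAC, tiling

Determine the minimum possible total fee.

10

This is a weighted set-cover instance.
Choose Hana and Eli: together they cover roofing, HVAC, painting, tiling — every task.
Total fee: 5 + 5 = 10.
No cover costs less than 10.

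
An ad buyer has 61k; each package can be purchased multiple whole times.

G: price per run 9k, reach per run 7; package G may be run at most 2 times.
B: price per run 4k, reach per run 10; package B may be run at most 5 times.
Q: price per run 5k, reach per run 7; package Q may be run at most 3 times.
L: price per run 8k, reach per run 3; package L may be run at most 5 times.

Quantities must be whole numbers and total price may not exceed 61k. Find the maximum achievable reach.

B has the best ratio (10/4); taking only B gives at most 5×10 = 50 (stopped by the supply cap of 5).
Mixing does better — 2×G, 5×B, 3×Q, and 1×L: price 61 ≤ 61, reach 2·7 + 5·10 + 3·7 + 1·3 = 88.

88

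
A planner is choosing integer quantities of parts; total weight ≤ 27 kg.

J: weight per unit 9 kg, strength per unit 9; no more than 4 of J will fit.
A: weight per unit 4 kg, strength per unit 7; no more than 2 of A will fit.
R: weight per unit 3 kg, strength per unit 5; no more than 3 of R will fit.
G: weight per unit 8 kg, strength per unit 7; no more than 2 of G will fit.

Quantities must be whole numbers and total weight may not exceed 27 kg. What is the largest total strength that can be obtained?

38

A has the best ratio (7/4); taking only A gives at most 2×7 = 14 (stopped by the supply cap of 2).
Mixing does better — 1×J, 2×A, and 3×R: weight 26 ≤ 27, strength 1·9 + 2·7 + 3·5 = 38.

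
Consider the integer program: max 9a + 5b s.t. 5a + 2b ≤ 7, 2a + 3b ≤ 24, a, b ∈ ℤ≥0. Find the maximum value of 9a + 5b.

Relaxing integrality, the LP optimum is 17.50 at (a,b) = (0, 3.5), which is not an integer point.
(a,b)=(0,3): 5·0+2·3=6≤7, 2·0+3·3=9≤24, objective 15.
(a,b)=(0,2): 5·0+2·2=4≤7, 2·0+3·2=6≤24, objective 10.
The best lattice point is (0,3), giving 15.

15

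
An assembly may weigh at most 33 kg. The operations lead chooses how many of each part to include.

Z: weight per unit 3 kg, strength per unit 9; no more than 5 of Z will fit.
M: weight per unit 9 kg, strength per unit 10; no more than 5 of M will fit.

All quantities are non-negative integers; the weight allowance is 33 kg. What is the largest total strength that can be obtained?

65

Z has the best ratio (9/3); taking only Z gives at most 5×9 = 45 (stopped by the supply cap of 5).
Mixing does better — 5×Z and 2×M: weight 33 ≤ 33, strength 5·9 + 2·10 = 65.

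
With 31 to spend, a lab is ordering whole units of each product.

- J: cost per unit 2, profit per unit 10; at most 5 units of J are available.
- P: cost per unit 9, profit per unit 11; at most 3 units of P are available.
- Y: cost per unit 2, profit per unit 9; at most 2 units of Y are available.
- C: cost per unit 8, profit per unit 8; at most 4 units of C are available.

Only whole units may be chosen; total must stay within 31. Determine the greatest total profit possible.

This is a bounded integer knapsack.
5×J, 2×Y, and 2×C: cost 30 ≤ 31, profit 5·10 + 2·9 + 2·8 = 84.
5×J, 1×P, 2×Y, and 1×C: cost 31 ≤ 31, profit 5·10 + 1·11 + 2·9 + 1·8 = 87.
Best is 87.

87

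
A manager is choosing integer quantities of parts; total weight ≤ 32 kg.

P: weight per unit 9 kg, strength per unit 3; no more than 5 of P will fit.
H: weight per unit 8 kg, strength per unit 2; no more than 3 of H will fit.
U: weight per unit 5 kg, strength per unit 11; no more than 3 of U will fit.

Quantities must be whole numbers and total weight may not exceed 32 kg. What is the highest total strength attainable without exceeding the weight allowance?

1×P, 1×H, and 3×U: weight 32 ≤ 32, strength 1·3 + 1·2 + 3·11 = 38.
2×H and 3×U: weight 31 ≤ 32, strength 2·2 + 3·11 = 37.
Best is 38.

38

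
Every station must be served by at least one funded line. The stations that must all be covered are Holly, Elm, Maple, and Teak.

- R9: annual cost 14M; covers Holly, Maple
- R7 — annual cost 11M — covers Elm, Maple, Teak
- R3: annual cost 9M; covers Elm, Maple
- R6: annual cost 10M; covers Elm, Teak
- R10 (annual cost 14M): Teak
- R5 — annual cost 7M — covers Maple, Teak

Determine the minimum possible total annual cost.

The greedy cost-per-new-station heuristic would pick R5, R3, and R9 for 30, but a cheaper cover exists.
Choose R9 and R6: together they cover Holly, Elm, Maple, Teak — every station.
Total annual cost: 14 + 10 = 24.
No cover costs less than 24.

24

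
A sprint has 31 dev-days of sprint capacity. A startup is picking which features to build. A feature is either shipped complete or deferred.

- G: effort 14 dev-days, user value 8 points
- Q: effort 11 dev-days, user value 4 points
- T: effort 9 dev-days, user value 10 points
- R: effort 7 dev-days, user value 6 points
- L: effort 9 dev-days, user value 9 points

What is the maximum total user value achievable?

25

This is a 0-1 knapsack instance.
Allowing fractional choices, the relaxed optimum would be about 28.4, but features are indivisible.
G + T + R: effort 14 + 9 + 7 = 30 ≤ 31, user value 8 + 10 + 6 = 24.
T + R + L: effort 9 + 7 + 9 = 25 ≤ 31, user value 10 + 6 + 9 = 25.
Q + T + L: effort 11 + 9 + 9 = 29 ≤ 31, user value 4 + 10 + 9 = 23.
Best is T, R, and L with total user value 25.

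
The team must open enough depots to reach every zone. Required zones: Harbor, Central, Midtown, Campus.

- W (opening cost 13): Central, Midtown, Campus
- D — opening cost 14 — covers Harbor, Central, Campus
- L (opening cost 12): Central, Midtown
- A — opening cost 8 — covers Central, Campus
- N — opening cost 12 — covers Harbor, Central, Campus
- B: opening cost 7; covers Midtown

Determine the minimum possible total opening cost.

The greedy cost-per-new-zone heuristic would pick A, B, and N for 27, but a cheaper cover exists.
Choose N and B: together they cover Harbor, Central, Midtown, Campus — every zone.
Total opening cost: 12 + 7 = 19.
No cover costs less than 19.

19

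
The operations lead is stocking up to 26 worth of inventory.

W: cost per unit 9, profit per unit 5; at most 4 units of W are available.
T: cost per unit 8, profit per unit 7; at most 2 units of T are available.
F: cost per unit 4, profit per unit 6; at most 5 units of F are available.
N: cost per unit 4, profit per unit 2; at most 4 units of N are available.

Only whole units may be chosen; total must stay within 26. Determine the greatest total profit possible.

32

Take 5×F and 1×N: cost 24 ≤ 26, profit 5·6 + 1·2 = 32.
F has the best ratio (6/4) and is taken to its limit of 5; remaining capacity is filled optimally with the others.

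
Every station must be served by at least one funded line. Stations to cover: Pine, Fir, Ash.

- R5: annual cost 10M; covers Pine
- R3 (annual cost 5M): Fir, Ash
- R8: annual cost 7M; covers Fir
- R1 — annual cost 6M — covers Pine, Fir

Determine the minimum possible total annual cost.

Choose R3 and R1: together they cover Pine, Fir, Ash — every station.
Total annual cost: 5 + 6 = 11.

11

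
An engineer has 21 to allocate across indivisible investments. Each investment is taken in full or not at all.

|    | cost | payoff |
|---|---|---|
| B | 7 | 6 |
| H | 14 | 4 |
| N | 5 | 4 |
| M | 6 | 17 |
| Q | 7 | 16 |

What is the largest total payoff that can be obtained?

This is a 0-1 knapsack instance.
Allowing fractional choices, the relaxed optimum would be about 39.8, but investments are indivisible.
N + M + Q: cost 5 + 6 + 7 = 18 ≤ 21, payoff 4 + 17 + 16 = 37.
B + M + Q: cost 7 + 6 + 7 = 20 ≤ 21, payoff 6 + 17 + 16 = 39.
Best is B, M, and Q with total payoff 39.

39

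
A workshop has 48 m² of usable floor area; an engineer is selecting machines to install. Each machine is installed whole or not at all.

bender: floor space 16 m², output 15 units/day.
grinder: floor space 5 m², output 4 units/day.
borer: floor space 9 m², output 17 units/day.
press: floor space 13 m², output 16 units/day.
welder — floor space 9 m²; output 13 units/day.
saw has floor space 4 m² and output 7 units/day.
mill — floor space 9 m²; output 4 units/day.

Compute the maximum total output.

Allowing fractional choices, the relaxed optimum would be about 65.2, but machines are indivisible.
bender + grinder + borer + press + saw: floor space 16 + 5 + 9 + 13 + 4 = 47 ≤ 48, output 15 + 4 + 17 + 16 + 7 = 59.
bender + borer + press + welder: floor space 16 + 9 + 13 + 9 = 47 ≤ 48, output 15 + 17 + 16 + 13 = 61.
grinder + borer + press + welder + saw: floor space 5 + 9 + 13 + 9 + 4 = 40 ≤ 48, output 4 + 17 + 16 + 13 + 7 = 57.
Best is bender, borer, press, and welder with total output 61.

61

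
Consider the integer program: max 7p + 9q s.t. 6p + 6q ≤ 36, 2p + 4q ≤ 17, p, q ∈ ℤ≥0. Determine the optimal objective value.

The continuous relaxation peaks at (3.5, 2.5) with value 47.00; rounding to a feasible lattice point costs some objective.
(p,q)=(4,2): 6·4+6·2=36≤36, 2·4+4·2=16≤17, objective 46.
(p,q)=(5,1): 6·5+6·1=36≤36, 2·5+4·1=14≤17, objective 44.
(p,q)=(2,3): 6·2+6·3=30≤36, 2·2+4·3=16≤17, objective 41.
(p,q)=(3,2): 6·3+6·2=30≤36, 2·3+4·2=14≤17, objective 39.
No feasible integer point exceeds 46.

46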